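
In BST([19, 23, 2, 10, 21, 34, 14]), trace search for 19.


BST root = 19
Search for 19: compare at each node
Path: [19]


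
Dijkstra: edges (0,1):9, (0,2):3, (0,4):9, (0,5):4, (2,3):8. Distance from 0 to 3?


Dijkstra from 0:
Distances: {0: 0, 1: 9, 2: 3, 3: 11, 4: 9, 5: 4}
Shortest distance to 3 = 11, path = [0, 2, 3]


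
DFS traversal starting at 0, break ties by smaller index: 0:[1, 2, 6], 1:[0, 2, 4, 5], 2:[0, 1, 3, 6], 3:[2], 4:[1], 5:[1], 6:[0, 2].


DFS stack-based: start with [0]
Visit order: [0, 1, 2, 3, 6, 4, 5]


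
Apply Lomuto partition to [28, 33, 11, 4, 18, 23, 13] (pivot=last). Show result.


Elements <= 13 go left of pivot.
Result: [11, 4, 13, 33, 18, 23, 28], pivot at index 2


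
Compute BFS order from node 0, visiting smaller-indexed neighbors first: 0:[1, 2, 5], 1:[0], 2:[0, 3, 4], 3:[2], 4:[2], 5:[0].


BFS queue: start with [0]
Visit order: [0, 1, 2, 5, 3, 4]


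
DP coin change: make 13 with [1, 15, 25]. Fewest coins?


dp[0]=0; dp[i]=1+min(dp[i-c] for c in coins)
...dp[8]=8, dp[9]=9, dp[10]=10, dp[11]=11, dp[12]=12, dp[13]=13
Minimum coins for 13 = 13


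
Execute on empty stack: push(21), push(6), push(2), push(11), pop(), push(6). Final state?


push(21) -> [21]
push(6) -> [21, 6]
push(2) -> [21, 6, 2]
push(11) -> [21, 6, 2, 11]
pop() returns 11 -> [21, 6, 2]
push(6) -> [21, 6, 2, 6]
Final stack (bottom to top): [21, 6, 2, 6]


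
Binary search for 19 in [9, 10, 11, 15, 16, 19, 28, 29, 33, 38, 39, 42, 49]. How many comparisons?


Search for 19:
[0,12] mid=6 arr[6]=28
[0,5] mid=2 arr[2]=11
[3,5] mid=4 arr[4]=16
[5,5] mid=5 arr[5]=19
Total: 4 comparisons


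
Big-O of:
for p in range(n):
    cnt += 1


Per nesting level: O(n) = O(n)
Complexity: O(n)


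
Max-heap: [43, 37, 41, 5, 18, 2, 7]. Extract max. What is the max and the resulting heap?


Max = 43
Replace root with last, heapify down
Resulting heap: [41, 37, 7, 5, 18, 2]


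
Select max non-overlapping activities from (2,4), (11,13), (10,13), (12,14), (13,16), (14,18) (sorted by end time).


Greedy: pick earliest-ending, then skip overlaps.
Selected (3 activities): [(2, 4), (11, 13), (13, 16)]


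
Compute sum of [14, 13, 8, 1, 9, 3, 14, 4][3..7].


Prefix sums: [0, 14, 27, 35, 36, 45, 48, 62, 66]
Sum[3..7] = prefix[8] - prefix[3] = 66 - 35 = 31


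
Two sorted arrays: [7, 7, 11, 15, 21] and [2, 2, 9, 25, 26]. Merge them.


Compare heads, take smaller each step.
Merged: [2, 2, 7, 7, 9, 11, 15, 21, 25, 26]


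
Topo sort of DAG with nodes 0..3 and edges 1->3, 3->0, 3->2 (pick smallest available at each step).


Kahn's algorithm, process smallest node first
Order: [1, 3, 0, 2]


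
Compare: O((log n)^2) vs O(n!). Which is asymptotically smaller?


polylogarithmic grows slower than factorial
O((log n)^2) is asymptotically smaller; O(n!) grows faster


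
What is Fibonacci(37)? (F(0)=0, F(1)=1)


F(n)=F(n-1)+F(n-2)
...F(35)=9227465, F(36)=14930352, F(37)=24157817


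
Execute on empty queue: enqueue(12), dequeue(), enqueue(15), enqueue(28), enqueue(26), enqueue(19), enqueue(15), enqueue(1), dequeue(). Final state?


enqueue(12) -> [12]
dequeue() returns 12 -> []
enqueue(15) -> [15]
enqueue(28) -> [15, 28]
enqueue(26) -> [15, 28, 26]
enqueue(19) -> [15, 28, 26, 19]
enqueue(15) -> [15, 28, 26, 19, 15]
enqueue(1) -> [15, 28, 26, 19, 15, 1]
dequeue() returns 15 -> [28, 26, 19, 15, 1]
Final queue (front to back): [28, 26, 19, 15, 1]


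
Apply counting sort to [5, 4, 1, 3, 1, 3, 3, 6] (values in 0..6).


Count array: [0, 2, 0, 3, 1, 1, 1]
Reconstruct: [1, 1, 3, 3, 3, 4, 5, 6]


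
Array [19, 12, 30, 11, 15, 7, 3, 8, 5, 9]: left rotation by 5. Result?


Left rotate by 5: [7, 3, 8, 5, 9, 19, 12, 30, 11, 15]


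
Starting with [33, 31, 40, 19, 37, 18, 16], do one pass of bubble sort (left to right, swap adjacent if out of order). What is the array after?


After one pass: [31, 33, 19, 37, 18, 16, 40]


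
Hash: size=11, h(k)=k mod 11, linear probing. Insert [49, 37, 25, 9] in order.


Insertions: 49->slot 5; 37->slot 4; 25->slot 3; 9->slot 9
Table: [None, None, None, 25, 37, 49, None, None, None, 9, None]


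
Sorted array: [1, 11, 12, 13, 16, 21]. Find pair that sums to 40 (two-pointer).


Two pointers: lo=0, hi=5
No pair sums to 40


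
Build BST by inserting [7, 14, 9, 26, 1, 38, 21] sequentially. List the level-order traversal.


Root = 7; build tree by BST insertion.
Level-Order traversal: [7, 1, 14, 9, 26, 21, 38]


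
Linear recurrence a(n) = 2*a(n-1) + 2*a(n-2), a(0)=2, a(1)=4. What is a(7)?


Build bottom-up:
...a(5)=240, a(6)=656, a(7)=2*656+2*240=1792


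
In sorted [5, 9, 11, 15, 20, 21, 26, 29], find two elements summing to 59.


Two pointers: lo=0, hi=7
No pair sums to 59


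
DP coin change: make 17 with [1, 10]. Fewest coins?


dp[0]=0; dp[i]=1+min(dp[i-c] for c in coins)
...dp[12]=3, dp[13]=4, dp[14]=5, dp[15]=6, dp[16]=7, dp[17]=8
Minimum coins for 17 = 8


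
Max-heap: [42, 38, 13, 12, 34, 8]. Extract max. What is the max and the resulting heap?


Max = 42
Replace root with last, heapify down
Resulting heap: [38, 34, 13, 12, 8]


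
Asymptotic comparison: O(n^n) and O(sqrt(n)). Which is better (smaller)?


sublinear grows slower than n^n
O(sqrt(n)) is asymptotically smaller; O(n^n) grows faster


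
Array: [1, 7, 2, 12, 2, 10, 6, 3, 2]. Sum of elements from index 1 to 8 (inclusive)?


Prefix sums: [0, 1, 8, 10, 22, 24, 34, 40, 43, 45]
Sum[1..8] = prefix[9] - prefix[1] = 45 - 1 = 44


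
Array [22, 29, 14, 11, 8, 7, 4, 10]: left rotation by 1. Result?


Left rotate by 1: [29, 14, 11, 8, 7, 4, 10, 22]


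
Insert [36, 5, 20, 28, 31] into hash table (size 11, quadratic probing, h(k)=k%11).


Insertions: 36->slot 3; 5->slot 5; 20->slot 9; 28->slot 6; 31->slot 10
Table: [None, None, None, 36, None, 5, 28, None, None, 20, 31]


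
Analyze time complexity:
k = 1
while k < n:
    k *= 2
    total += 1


Per nesting level: O(log n) = O(log n)
Complexity: O(log n)


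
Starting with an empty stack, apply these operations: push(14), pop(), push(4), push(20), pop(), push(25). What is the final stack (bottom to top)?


push(14) -> [14]
pop() returns 14 -> []
push(4) -> [4]
push(20) -> [4, 20]
pop() returns 20 -> [4]
push(25) -> [4, 25]
Final stack (bottom to top): [4, 25]


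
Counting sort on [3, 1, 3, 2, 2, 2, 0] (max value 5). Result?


Count array: [1, 1, 3, 2, 0, 0]
Reconstruct: [0, 1, 2, 2, 2, 3, 3]


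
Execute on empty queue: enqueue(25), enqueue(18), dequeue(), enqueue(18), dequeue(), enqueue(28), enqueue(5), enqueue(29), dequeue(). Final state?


enqueue(25) -> [25]
enqueue(18) -> [25, 18]
dequeue() returns 25 -> [18]
enqueue(18) -> [18, 18]
dequeue() returns 18 -> [18]
enqueue(28) -> [18, 28]
enqueue(5) -> [18, 28, 5]
enqueue(29) -> [18, 28, 5, 29]
dequeue() returns 18 -> [28, 5, 29]
Final queue (front to back): [28, 5, 29]


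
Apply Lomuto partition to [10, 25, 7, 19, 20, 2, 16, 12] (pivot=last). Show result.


Elements <= 12 go left of pivot.
Result: [10, 7, 2, 12, 20, 25, 16, 19], pivot at index 3


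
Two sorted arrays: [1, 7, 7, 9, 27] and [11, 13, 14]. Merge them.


Compare heads, take smaller each step.
Merged: [1, 7, 7, 9, 11, 13, 14, 27]


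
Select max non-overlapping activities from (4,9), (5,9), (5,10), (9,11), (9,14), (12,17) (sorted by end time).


Greedy: pick earliest-ending, then skip overlaps.
Selected (3 activities): [(4, 9), (9, 11), (12, 17)]


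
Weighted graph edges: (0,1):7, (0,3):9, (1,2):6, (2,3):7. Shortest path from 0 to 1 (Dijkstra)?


Dijkstra from 0:
Distances: {0: 0, 1: 7, 2: 13, 3: 9}
Shortest distance to 1 = 7, path = [0, 1]


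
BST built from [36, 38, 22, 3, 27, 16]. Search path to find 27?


BST root = 36
Search for 27: compare at each node
Path: [36, 22, 27]


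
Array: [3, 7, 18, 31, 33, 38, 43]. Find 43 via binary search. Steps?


Search for 43:
[0,6] mid=3 arr[3]=31
[4,6] mid=5 arr[5]=38
[6,6] mid=6 arr[6]=43
Total: 3 comparisons


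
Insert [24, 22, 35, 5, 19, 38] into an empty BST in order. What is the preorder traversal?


Root = 24; build tree by BST insertion.
Preorder traversal: [24, 22, 5, 19, 35, 38]


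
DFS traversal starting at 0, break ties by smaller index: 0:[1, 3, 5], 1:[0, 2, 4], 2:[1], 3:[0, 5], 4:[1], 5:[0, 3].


DFS stack-based: start with [0]
Visit order: [0, 1, 2, 4, 3, 5]


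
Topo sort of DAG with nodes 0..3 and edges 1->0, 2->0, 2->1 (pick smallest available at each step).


Kahn's algorithm, process smallest node first
Order: [2, 1, 0, 3]


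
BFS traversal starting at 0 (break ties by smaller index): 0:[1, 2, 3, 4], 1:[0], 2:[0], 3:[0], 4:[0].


BFS queue: start with [0]
Visit order: [0, 1, 2, 3, 4]


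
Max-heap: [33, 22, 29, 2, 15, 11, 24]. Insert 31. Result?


Append 31: [33, 22, 29, 2, 15, 11, 24, 31]
Bubble up: swap idx 7(31) with idx 3(2); swap idx 3(31) with idx 1(22)
Result: [33, 31, 29, 22, 15, 11, 24, 2]


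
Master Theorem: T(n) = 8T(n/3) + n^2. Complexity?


a=8, b=3, c=2. log_3(8)=1.893 < c=2. Case 3: O(n^c) = O(n^2)
Complexity: O(n^2)


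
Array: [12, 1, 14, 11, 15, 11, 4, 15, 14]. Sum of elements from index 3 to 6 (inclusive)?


Prefix sums: [0, 12, 13, 27, 38, 53, 64, 68, 83, 97]
Sum[3..6] = prefix[7] - prefix[3] = 68 - 27 = 41


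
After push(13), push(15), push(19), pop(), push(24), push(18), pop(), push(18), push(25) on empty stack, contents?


push(13) -> [13]
push(15) -> [13, 15]
push(19) -> [13, 15, 19]
pop() returns 19 -> [13, 15]
push(24) -> [13, 15, 24]
push(18) -> [13, 15, 24, 18]
pop() returns 18 -> [13, 15, 24]
push(18) -> [13, 15, 24, 18]
push(25) -> [13, 15, 24, 18, 25]
Final stack (bottom to top): [13, 15, 24, 18, 25]


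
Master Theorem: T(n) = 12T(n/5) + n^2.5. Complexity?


a=12, b=5, c=2.5. log_5(12)=1.544 < c=2.5. Case 3: O(n^c) = O(n^2.500)
Complexity: O(n^2.500)


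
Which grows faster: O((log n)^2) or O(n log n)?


polylogarithmic grows slower than linearithmic
O((log n)^2) is asymptotically smaller; O(n log n) grows faster


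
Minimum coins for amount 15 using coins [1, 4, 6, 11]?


dp[0]=0; dp[i]=1+min(dp[i-c] for c in coins)
...dp[10]=2, dp[11]=1, dp[12]=2, dp[13]=3, dp[14]=3, dp[15]=2
Minimum coins for 15 = 2


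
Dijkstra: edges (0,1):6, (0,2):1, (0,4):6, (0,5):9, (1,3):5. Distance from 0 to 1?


Dijkstra from 0:
Distances: {0: 0, 1: 6, 2: 1, 3: 11, 4: 6, 5: 9}
Shortest distance to 1 = 6, path = [0, 1]


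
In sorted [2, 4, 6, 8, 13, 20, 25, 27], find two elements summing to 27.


Two pointers: lo=0, hi=7
Found pair: (2, 25) summing to 27


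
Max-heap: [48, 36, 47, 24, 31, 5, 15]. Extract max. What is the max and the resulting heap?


Max = 48
Replace root with last, heapify down
Resulting heap: [47, 36, 15, 24, 31, 5]


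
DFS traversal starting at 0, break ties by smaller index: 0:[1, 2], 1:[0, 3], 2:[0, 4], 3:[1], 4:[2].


DFS stack-based: start with [0]
Visit order: [0, 1, 3, 2, 4]


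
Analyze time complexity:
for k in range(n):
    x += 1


Per nesting level: O(n) = O(n)
Complexity: O(n)


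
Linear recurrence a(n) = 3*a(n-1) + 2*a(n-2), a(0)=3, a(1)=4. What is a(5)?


Build bottom-up:
...a(3)=62, a(4)=222, a(5)=3*222+2*62=790


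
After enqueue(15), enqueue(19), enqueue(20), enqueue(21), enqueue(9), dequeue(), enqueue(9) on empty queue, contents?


enqueue(15) -> [15]
enqueue(19) -> [15, 19]
enqueue(20) -> [15, 19, 20]
enqueue(21) -> [15, 19, 20, 21]
enqueue(9) -> [15, 19, 20, 21, 9]
dequeue() returns 15 -> [19, 20, 21, 9]
enqueue(9) -> [19, 20, 21, 9, 9]
Final queue (front to back): [19, 20, 21, 9, 9]


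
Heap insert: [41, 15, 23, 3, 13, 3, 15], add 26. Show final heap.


Append 26: [41, 15, 23, 3, 13, 3, 15, 26]
Bubble up: swap idx 7(26) with idx 3(3); swap idx 3(26) with idx 1(15)
Result: [41, 26, 23, 15, 13, 3, 15, 3]


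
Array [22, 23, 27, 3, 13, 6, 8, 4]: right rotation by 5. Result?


Right rotate by 5: [3, 13, 6, 8, 4, 22, 23, 27]


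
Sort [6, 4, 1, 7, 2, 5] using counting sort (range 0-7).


Count array: [0, 1, 1, 0, 1, 1, 1, 1]
Reconstruct: [1, 2, 4, 5, 6, 7]


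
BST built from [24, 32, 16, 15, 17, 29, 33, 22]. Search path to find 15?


BST root = 24
Search for 15: compare at each node
Path: [24, 16, 15]


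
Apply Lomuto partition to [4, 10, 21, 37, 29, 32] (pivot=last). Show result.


Elements <= 32 go left of pivot.
Result: [4, 10, 21, 29, 32, 37], pivot at index 4


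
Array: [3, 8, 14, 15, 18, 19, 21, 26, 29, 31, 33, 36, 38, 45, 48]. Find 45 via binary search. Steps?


Search for 45:
[0,14] mid=7 arr[7]=26
[8,14] mid=11 arr[11]=36
[12,14] mid=13 arr[13]=45
Total: 3 comparisons


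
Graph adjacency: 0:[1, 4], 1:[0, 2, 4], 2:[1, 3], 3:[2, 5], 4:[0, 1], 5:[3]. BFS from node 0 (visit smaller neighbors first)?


BFS queue: start with [0]
Visit order: [0, 1, 4, 2, 3, 5]


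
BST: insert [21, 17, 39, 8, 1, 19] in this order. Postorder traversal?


Root = 21; build tree by BST insertion.
Postorder traversal: [1, 8, 19, 17, 39, 21]


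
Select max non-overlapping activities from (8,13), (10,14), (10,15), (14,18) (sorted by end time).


Greedy: pick earliest-ending, then skip overlaps.
Selected (2 activities): [(8, 13), (14, 18)]


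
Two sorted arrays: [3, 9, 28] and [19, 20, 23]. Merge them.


Compare heads, take smaller each step.
Merged: [3, 9, 19, 20, 23, 28]


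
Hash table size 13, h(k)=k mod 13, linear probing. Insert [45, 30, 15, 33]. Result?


Insertions: 45->slot 6; 30->slot 4; 15->slot 2; 33->slot 7
Table: [None, None, 15, None, 30, None, 45, 33, None, None, None, None, None]


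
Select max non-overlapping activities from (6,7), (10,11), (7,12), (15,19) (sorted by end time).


Greedy: pick earliest-ending, then skip overlaps.
Selected (3 activities): [(6, 7), (10, 11), (15, 19)]


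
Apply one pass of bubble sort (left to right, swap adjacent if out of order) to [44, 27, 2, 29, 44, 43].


After one pass: [27, 2, 29, 44, 43, 44]


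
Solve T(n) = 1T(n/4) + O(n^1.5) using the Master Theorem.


a=1, b=4, c=1.5. log_4(1)=0 < c=1.5. Case 3: O(n^c) = O(n^1.500)
Complexity: O(n^1.500)


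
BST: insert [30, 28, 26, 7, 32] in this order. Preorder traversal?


Root = 30; build tree by BST insertion.
Preorder traversal: [30, 28, 26, 7, 32]


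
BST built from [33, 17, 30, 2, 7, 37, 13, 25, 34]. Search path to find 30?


BST root = 33
Search for 30: compare at each node
Path: [33, 17, 30]


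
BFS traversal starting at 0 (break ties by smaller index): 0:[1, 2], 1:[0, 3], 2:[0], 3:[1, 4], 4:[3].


BFS queue: start with [0]
Visit order: [0, 1, 2, 3, 4]


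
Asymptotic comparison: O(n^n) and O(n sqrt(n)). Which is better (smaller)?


n^1.5 grows slower than n^n
O(n sqrt(n)) is asymptotically smaller; O(n^n) grows faster


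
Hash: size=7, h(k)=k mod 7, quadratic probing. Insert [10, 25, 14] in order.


Insertions: 10->slot 3; 25->slot 4; 14->slot 0
Table: [14, None, None, 10, 25, None, None]


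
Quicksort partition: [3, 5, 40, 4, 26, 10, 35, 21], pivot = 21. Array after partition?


Elements <= 21 go left of pivot.
Result: [3, 5, 4, 10, 21, 40, 35, 26], pivot at index 4


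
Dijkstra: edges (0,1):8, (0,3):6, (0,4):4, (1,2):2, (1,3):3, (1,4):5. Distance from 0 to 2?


Dijkstra from 0:
Distances: {0: 0, 1: 8, 2: 10, 3: 6, 4: 4}
Shortest distance to 2 = 10, path = [0, 1, 2]


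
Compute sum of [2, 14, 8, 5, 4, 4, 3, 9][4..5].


Prefix sums: [0, 2, 16, 24, 29, 33, 37, 40, 49]
Sum[4..5] = prefix[6] - prefix[4] = 37 - 29 = 8


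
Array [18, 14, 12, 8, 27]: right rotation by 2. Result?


Right rotate by 2: [8, 27, 18, 14, 12]


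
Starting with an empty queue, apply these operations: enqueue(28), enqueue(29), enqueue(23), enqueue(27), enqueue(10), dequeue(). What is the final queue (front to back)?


enqueue(28) -> [28]
enqueue(29) -> [28, 29]
enqueue(23) -> [28, 29, 23]
enqueue(27) -> [28, 29, 23, 27]
enqueue(10) -> [28, 29, 23, 27, 10]
dequeue() returns 28 -> [29, 23, 27, 10]
Final queue (front to back): [29, 23, 27, 10]


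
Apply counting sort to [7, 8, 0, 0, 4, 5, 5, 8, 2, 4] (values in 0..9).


Count array: [2, 0, 1, 0, 2, 2, 0, 1, 2, 0]
Reconstruct: [0, 0, 2, 4, 4, 5, 5, 7, 8, 8]


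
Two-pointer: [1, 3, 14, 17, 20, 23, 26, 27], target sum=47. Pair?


Two pointers: lo=0, hi=7
Found pair: (20, 27) summing to 47


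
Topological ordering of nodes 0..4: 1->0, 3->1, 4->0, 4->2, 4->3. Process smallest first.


Kahn's algorithm, process smallest node first
Order: [4, 2, 3, 1, 0]


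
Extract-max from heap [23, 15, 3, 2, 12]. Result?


Max = 23
Replace root with last, heapify down
Resulting heap: [15, 12, 3, 2]


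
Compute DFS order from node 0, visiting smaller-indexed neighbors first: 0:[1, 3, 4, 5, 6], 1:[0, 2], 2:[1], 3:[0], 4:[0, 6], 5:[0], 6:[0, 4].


DFS stack-based: start with [0]
Visit order: [0, 1, 2, 3, 4, 6, 5]


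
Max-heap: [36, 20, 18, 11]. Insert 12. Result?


Append 12: [36, 20, 18, 11, 12]
Bubble up: no swaps needed
Result: [36, 20, 18, 11, 12]


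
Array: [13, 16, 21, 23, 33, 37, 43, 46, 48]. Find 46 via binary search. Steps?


Search for 46:
[0,8] mid=4 arr[4]=33
[5,8] mid=6 arr[6]=43
[7,8] mid=7 arr[7]=46
Total: 3 comparisons


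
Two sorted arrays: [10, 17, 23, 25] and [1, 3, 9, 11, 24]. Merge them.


Compare heads, take smaller each step.
Merged: [1, 3, 9, 10, 11, 17, 23, 24, 25]


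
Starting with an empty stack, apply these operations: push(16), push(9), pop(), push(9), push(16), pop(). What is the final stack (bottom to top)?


push(16) -> [16]
push(9) -> [16, 9]
pop() returns 9 -> [16]
push(9) -> [16, 9]
push(16) -> [16, 9, 16]
pop() returns 16 -> [16, 9]
Final stack (bottom to top): [16, 9]


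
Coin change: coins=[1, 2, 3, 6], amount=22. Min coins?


dp[0]=0; dp[i]=1+min(dp[i-c] for c in coins)
...dp[17]=4, dp[18]=3, dp[19]=4, dp[20]=4, dp[21]=4, dp[22]=5
Minimum coins for 22 = 5


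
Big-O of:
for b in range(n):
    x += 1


Per nesting level: O(n) = O(n)
Complexity: O(n)


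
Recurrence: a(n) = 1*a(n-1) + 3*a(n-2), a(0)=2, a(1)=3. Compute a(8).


Build bottom-up:
...a(6)=234, a(7)=531, a(8)=1*531+3*234=1233


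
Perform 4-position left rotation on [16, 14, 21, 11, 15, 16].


Left rotate by 4: [15, 16, 16, 14, 21, 11]


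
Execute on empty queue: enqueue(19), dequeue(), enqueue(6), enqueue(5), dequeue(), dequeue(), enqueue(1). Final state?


enqueue(19) -> [19]
dequeue() returns 19 -> []
enqueue(6) -> [6]
enqueue(5) -> [6, 5]
dequeue() returns 6 -> [5]
dequeue() returns 5 -> []
enqueue(1) -> [1]
Final queue (front to back): [1]


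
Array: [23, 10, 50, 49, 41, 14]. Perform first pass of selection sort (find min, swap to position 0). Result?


After one pass: [10, 23, 50, 49, 41, 14]


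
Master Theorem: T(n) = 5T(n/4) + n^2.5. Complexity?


a=5, b=4, c=2.5. log_4(5)=1.161 < c=2.5. Case 3: O(n^c) = O(n^2.500)
Complexity: O(n^2.500)


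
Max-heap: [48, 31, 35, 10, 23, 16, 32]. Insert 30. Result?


Append 30: [48, 31, 35, 10, 23, 16, 32, 30]
Bubble up: swap idx 7(30) with idx 3(10)
Result: [48, 31, 35, 30, 23, 16, 32, 10]


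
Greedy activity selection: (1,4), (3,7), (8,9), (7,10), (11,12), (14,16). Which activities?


Greedy: pick earliest-ending, then skip overlaps.
Selected (4 activities): [(1, 4), (8, 9), (11, 12), (14, 16)]


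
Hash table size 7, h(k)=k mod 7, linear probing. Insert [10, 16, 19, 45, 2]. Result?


Insertions: 10->slot 3; 16->slot 2; 19->slot 5; 45->slot 4; 2->slot 6
Table: [None, None, 16, 10, 45, 19, 2]


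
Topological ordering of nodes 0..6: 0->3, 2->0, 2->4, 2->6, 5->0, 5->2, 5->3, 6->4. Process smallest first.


Kahn's algorithm, process smallest node first
Order: [1, 5, 2, 0, 3, 6, 4]


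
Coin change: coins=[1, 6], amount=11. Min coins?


dp[0]=0; dp[i]=1+min(dp[i-c] for c in coins)
...dp[6]=1, dp[7]=2, dp[8]=3, dp[9]=4, dp[10]=5, dp[11]=6
Minimum coins for 11 = 6


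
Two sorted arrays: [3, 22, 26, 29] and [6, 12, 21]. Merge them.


Compare heads, take smaller each step.
Merged: [3, 6, 12, 21, 22, 26, 29]


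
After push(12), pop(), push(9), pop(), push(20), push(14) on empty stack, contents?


push(12) -> [12]
pop() returns 12 -> []
push(9) -> [9]
pop() returns 9 -> []
push(20) -> [20]
push(14) -> [20, 14]
Final stack (bottom to top): [20, 14]


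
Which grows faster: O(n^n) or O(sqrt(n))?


sublinear grows slower than n^n
O(sqrt(n)) is asymptotically smaller; O(n^n) grows faster


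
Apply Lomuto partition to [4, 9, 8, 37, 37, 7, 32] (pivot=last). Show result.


Elements <= 32 go left of pivot.
Result: [4, 9, 8, 7, 32, 37, 37], pivot at index 4


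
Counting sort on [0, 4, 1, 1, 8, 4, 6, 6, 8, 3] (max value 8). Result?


Count array: [1, 2, 0, 1, 2, 0, 2, 0, 2]
Reconstruct: [0, 1, 1, 3, 4, 4, 6, 6, 8, 8]


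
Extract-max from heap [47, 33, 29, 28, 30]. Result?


Max = 47
Replace root with last, heapify down
Resulting heap: [33, 30, 29, 28]


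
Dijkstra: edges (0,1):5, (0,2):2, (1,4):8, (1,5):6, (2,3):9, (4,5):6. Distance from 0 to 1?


Dijkstra from 0:
Distances: {0: 0, 1: 5, 2: 2, 3: 11, 4: 13, 5: 11}
Shortest distance to 1 = 5, path = [0, 1]


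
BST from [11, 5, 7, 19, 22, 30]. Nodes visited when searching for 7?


BST root = 11
Search for 7: compare at each node
Path: [11, 5, 7]


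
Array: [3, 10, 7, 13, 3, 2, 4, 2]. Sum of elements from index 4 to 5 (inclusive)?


Prefix sums: [0, 3, 13, 20, 33, 36, 38, 42, 44]
Sum[4..5] = prefix[6] - prefix[4] = 38 - 33 = 5


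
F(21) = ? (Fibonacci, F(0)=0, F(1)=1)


F(n)=F(n-1)+F(n-2)
...F(19)=4181, F(20)=6765, F(21)=10946


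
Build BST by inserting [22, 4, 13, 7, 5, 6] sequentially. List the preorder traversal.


Root = 22; build tree by BST insertion.
Preorder traversal: [22, 4, 13, 7, 5, 6]


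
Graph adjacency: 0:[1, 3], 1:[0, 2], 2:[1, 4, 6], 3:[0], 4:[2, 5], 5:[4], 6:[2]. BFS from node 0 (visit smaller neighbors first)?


BFS queue: start with [0]
Visit order: [0, 1, 3, 2, 4, 6, 5]


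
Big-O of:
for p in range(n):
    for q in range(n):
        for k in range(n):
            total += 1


Per nesting level: O(n) * O(n) * O(n) = O(n^3)
Complexity: O(n^3)


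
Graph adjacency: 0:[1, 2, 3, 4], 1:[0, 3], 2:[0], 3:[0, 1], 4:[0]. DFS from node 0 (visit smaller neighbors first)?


DFS stack-based: start with [0]
Visit order: [0, 1, 3, 2, 4]


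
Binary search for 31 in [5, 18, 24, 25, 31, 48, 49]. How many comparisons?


Search for 31:
[0,6] mid=3 arr[3]=25
[4,6] mid=5 arr[5]=48
[4,4] mid=4 arr[4]=31
Total: 3 comparisons


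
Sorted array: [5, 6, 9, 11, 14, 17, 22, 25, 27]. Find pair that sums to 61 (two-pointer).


Two pointers: lo=0, hi=8
No pair sums to 61


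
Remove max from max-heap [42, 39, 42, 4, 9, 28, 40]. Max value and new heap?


Max = 42
Replace root with last, heapify down
Resulting heap: [42, 39, 40, 4, 9, 28]


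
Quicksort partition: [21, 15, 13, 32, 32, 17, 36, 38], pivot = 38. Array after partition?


Elements <= 38 go left of pivot.
Result: [21, 15, 13, 32, 32, 17, 36, 38], pivot at index 7


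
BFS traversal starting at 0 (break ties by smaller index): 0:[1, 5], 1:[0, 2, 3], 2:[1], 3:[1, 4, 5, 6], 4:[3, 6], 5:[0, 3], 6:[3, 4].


BFS queue: start with [0]
Visit order: [0, 1, 5, 2, 3, 4, 6]


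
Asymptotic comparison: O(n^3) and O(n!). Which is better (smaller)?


cubic grows slower than factorial
O(n^3) is asymptotically smaller; O(n!) grows faster


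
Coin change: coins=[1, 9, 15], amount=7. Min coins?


dp[0]=0; dp[i]=1+min(dp[i-c] for c in coins)
...dp[2]=2, dp[3]=3, dp[4]=4, dp[5]=5, dp[6]=6, dp[7]=7
Minimum coins for 7 = 7


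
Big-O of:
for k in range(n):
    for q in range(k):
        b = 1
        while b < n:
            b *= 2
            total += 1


Per nesting level: O(n) * O(n) [triangular over k] * O(log n) = O(n^2 log n)
Complexity: O(n^2 log n)


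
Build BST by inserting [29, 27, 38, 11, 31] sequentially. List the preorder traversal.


Root = 29; build tree by BST insertion.
Preorder traversal: [29, 27, 11, 38, 31]


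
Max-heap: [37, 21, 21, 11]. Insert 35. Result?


Append 35: [37, 21, 21, 11, 35]
Bubble up: swap idx 4(35) with idx 1(21)
Result: [37, 35, 21, 11, 21]


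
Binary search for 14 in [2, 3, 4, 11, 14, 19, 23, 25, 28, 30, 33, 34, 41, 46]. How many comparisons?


Search for 14:
[0,13] mid=6 arr[6]=23
[0,5] mid=2 arr[2]=4
[3,5] mid=4 arr[4]=14
Total: 3 comparisons


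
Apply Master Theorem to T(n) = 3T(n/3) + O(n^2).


a=3, b=3, c=2. log_3(3)=1 < c=2. Case 3: O(n^c) = O(n^2)
Complexity: O(n^2)


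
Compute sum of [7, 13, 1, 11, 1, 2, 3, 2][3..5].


Prefix sums: [0, 7, 20, 21, 32, 33, 35, 38, 40]
Sum[3..5] = prefix[6] - prefix[3] = 35 - 21 = 14


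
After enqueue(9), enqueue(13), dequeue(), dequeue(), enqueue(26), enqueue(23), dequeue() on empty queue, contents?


enqueue(9) -> [9]
enqueue(13) -> [9, 13]
dequeue() returns 9 -> [13]
dequeue() returns 13 -> []
enqueue(26) -> [26]
enqueue(23) -> [26, 23]
dequeue() returns 26 -> [23]
Final queue (front to back): [23]


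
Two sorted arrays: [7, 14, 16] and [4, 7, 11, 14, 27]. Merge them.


Compare heads, take smaller each step.
Merged: [4, 7, 7, 11, 14, 14, 16, 27]


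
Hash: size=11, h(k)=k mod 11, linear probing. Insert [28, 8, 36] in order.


Insertions: 28->slot 6; 8->slot 8; 36->slot 3
Table: [None, None, None, 36, None, None, 28, None, 8, None, None]


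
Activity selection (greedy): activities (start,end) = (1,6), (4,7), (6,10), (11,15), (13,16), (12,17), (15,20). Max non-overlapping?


Greedy: pick earliest-ending, then skip overlaps.
Selected (4 activities): [(1, 6), (6, 10), (11, 15), (15, 20)]


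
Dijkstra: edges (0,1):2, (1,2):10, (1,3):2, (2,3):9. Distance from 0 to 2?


Dijkstra from 0:
Distances: {0: 0, 1: 2, 2: 12, 3: 4}
Shortest distance to 2 = 12, path = [0, 1, 2]


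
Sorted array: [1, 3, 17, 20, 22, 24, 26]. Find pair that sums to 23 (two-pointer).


Two pointers: lo=0, hi=6
Found pair: (1, 22) summing to 23


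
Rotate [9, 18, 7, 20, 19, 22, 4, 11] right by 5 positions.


Right rotate by 5: [20, 19, 22, 4, 11, 9, 18, 7]


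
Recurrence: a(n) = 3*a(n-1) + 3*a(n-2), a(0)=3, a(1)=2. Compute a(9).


Build bottom-up:
...a(7)=10746, a(8)=40743, a(9)=3*40743+3*10746=154467


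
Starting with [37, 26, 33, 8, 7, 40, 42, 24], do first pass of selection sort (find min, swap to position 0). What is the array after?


After one pass: [7, 26, 33, 8, 37, 40, 42, 24]


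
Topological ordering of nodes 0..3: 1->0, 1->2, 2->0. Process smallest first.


Kahn's algorithm, process smallest node first
Order: [1, 2, 0, 3]


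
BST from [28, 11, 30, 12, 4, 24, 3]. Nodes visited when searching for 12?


BST root = 28
Search for 12: compare at each node
Path: [28, 11, 12]


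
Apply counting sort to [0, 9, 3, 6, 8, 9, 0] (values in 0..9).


Count array: [2, 0, 0, 1, 0, 0, 1, 0, 1, 2]
Reconstruct: [0, 0, 3, 6, 8, 9, 9]


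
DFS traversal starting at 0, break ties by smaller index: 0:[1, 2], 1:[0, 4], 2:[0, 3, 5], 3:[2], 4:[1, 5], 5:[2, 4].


DFS stack-based: start with [0]
Visit order: [0, 1, 4, 5, 2, 3]


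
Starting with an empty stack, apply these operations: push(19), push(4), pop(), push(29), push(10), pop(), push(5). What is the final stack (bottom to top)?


push(19) -> [19]
push(4) -> [19, 4]
pop() returns 4 -> [19]
push(29) -> [19, 29]
push(10) -> [19, 29, 10]
pop() returns 10 -> [19, 29]
push(5) -> [19, 29, 5]
Final stack (bottom to top): [19, 29, 5]


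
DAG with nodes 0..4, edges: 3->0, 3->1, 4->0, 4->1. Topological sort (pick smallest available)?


Kahn's algorithm, process smallest node first
Order: [2, 3, 4, 0, 1]


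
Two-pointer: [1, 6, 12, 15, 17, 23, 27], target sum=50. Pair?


Two pointers: lo=0, hi=6
Found pair: (23, 27) summing to 50


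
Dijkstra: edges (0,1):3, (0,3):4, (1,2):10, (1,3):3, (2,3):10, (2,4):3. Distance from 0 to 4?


Dijkstra from 0:
Distances: {0: 0, 1: 3, 2: 13, 3: 4, 4: 16}
Shortest distance to 4 = 16, path = [0, 1, 2, 4]


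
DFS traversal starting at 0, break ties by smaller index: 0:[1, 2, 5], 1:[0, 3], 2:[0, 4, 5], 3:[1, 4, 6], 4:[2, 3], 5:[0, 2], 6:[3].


DFS stack-based: start with [0]
Visit order: [0, 1, 3, 4, 2, 5, 6]


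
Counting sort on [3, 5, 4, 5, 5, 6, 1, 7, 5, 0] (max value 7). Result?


Count array: [1, 1, 0, 1, 1, 4, 1, 1]
Reconstruct: [0, 1, 3, 4, 5, 5, 5, 5, 6, 7]


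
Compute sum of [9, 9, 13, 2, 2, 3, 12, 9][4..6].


Prefix sums: [0, 9, 18, 31, 33, 35, 38, 50, 59]
Sum[4..6] = prefix[7] - prefix[4] = 50 - 33 = 17


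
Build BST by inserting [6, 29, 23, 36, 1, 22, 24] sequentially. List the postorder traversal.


Root = 6; build tree by BST insertion.
Postorder traversal: [1, 22, 24, 23, 36, 29, 6]


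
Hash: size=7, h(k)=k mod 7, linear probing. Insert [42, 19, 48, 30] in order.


Insertions: 42->slot 0; 19->slot 5; 48->slot 6; 30->slot 2
Table: [42, None, 30, None, None, 19, 48]


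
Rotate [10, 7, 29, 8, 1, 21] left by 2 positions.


Left rotate by 2: [29, 8, 1, 21, 10, 7]


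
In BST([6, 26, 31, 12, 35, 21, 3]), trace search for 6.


BST root = 6
Search for 6: compare at each node
Path: [6]


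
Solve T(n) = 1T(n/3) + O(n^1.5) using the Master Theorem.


a=1, b=3, c=1.5. log_3(1)=0 < c=1.5. Case 3: O(n^c) = O(n^1.500)
Complexity: O(n^1.500)


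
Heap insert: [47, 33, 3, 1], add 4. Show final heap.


Append 4: [47, 33, 3, 1, 4]
Bubble up: no swaps needed
Result: [47, 33, 3, 1, 4]


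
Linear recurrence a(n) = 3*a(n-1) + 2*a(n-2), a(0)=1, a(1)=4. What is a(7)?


Build bottom-up:
...a(5)=634, a(6)=2258, a(7)=3*2258+2*634=8042


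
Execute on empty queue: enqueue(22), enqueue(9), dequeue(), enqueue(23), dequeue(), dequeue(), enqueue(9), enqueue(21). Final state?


enqueue(22) -> [22]
enqueue(9) -> [22, 9]
dequeue() returns 22 -> [9]
enqueue(23) -> [9, 23]
dequeue() returns 9 -> [23]
dequeue() returns 23 -> []
enqueue(9) -> [9]
enqueue(21) -> [9, 21]
Final queue (front to back): [9, 21]


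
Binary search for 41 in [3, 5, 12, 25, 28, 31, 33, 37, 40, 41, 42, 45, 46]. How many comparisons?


Search for 41:
[0,12] mid=6 arr[6]=33
[7,12] mid=9 arr[9]=41
Total: 2 comparisons


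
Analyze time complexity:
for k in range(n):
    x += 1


Per nesting level: O(n) = O(n)
Complexity: O(n)


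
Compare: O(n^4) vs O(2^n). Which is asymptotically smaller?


quartic grows slower than exponential
O(n^4) is asymptotically smaller; O(2^n) grows faster


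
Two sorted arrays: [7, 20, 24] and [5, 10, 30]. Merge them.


Compare heads, take smaller each step.
Merged: [5, 7, 10, 20, 24, 30]


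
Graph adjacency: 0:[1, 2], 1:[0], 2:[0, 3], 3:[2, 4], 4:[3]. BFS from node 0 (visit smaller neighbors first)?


BFS queue: start with [0]
Visit order: [0, 1, 2, 3, 4]


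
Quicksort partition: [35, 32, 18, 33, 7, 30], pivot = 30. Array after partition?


Elements <= 30 go left of pivot.
Result: [18, 7, 30, 33, 32, 35], pivot at index 2


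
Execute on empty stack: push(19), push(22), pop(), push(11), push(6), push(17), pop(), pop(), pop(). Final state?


push(19) -> [19]
push(22) -> [19, 22]
pop() returns 22 -> [19]
push(11) -> [19, 11]
push(6) -> [19, 11, 6]
push(17) -> [19, 11, 6, 17]
pop() returns 17 -> [19, 11, 6]
pop() returns 6 -> [19, 11]
pop() returns 11 -> [19]
Final stack (bottom to top): [19]


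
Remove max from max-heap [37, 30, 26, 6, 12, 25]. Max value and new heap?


Max = 37
Replace root with last, heapify down
Resulting heap: [30, 25, 26, 6, 12]


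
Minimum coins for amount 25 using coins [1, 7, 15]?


dp[0]=0; dp[i]=1+min(dp[i-c] for c in coins)
...dp[20]=6, dp[21]=3, dp[22]=2, dp[23]=3, dp[24]=4, dp[25]=5
Minimum coins for 25 = 5


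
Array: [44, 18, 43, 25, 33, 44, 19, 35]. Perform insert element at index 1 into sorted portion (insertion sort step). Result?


After one pass: [18, 44, 43, 25, 33, 44, 19, 35]


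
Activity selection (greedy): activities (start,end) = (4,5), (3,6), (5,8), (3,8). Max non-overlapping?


Greedy: pick earliest-ending, then skip overlaps.
Selected (2 activities): [(4, 5), (5, 8)]


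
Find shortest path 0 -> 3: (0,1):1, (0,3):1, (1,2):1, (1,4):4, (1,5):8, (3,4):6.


Dijkstra from 0:
Distances: {0: 0, 1: 1, 2: 2, 3: 1, 4: 5, 5: 9}
Shortest distance to 3 = 1, path = [0, 3]


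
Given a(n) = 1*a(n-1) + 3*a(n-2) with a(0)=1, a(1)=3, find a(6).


Build bottom-up:
...a(4)=33, a(5)=78, a(6)=1*78+3*33=177


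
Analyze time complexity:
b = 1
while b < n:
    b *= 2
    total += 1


Per nesting level: O(log n) = O(log n)
Complexity: O(log n)


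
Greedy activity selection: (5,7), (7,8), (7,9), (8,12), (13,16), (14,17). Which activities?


Greedy: pick earliest-ending, then skip overlaps.
Selected (4 activities): [(5, 7), (7, 8), (8, 12), (13, 16)]


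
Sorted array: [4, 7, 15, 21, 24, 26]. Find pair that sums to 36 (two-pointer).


Two pointers: lo=0, hi=5
Found pair: (15, 21) summing to 36


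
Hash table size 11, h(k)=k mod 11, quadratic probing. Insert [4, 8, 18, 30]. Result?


Insertions: 4->slot 4; 8->slot 8; 18->slot 7; 30->slot 9
Table: [None, None, None, None, 4, None, None, 18, 8, 30, None]


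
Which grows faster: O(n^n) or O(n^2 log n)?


n^2 log n grows slower than n^n
O(n^2 log n) is asymptotically smaller; O(n^n) grows faster


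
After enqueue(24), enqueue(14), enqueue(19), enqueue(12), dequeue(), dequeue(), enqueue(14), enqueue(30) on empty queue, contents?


enqueue(24) -> [24]
enqueue(14) -> [24, 14]
enqueue(19) -> [24, 14, 19]
enqueue(12) -> [24, 14, 19, 12]
dequeue() returns 24 -> [14, 19, 12]
dequeue() returns 14 -> [19, 12]
enqueue(14) -> [19, 12, 14]
enqueue(30) -> [19, 12, 14, 30]
Final queue (front to back): [19, 12, 14, 30]


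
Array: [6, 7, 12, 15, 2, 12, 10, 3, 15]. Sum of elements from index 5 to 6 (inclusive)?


Prefix sums: [0, 6, 13, 25, 40, 42, 54, 64, 67, 82]
Sum[5..6] = prefix[7] - prefix[5] = 64 - 42 = 22


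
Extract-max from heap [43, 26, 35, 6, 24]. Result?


Max = 43
Replace root with last, heapify down
Resulting heap: [35, 26, 24, 6]


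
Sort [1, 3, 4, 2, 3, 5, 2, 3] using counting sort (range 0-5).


Count array: [0, 1, 2, 3, 1, 1]
Reconstruct: [1, 2, 2, 3, 3, 3, 4, 5]


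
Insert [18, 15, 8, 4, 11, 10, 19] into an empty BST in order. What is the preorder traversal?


Root = 18; build tree by BST insertion.
Preorder traversal: [18, 15, 8, 4, 11, 10, 19]


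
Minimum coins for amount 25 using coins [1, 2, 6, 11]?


dp[0]=0; dp[i]=1+min(dp[i-c] for c in coins)
...dp[20]=4, dp[21]=4, dp[22]=2, dp[23]=3, dp[24]=3, dp[25]=4
Minimum coins for 25 = 4


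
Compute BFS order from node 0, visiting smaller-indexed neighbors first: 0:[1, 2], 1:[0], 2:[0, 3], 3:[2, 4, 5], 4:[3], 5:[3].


BFS queue: start with [0]
Visit order: [0, 1, 2, 3, 4, 5]


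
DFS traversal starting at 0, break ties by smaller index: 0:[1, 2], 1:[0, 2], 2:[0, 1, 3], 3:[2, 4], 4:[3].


DFS stack-based: start with [0]
Visit order: [0, 1, 2, 3, 4]


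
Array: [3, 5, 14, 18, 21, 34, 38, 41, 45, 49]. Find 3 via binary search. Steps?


Search for 3:
[0,9] mid=4 arr[4]=21
[0,3] mid=1 arr[1]=5
[0,0] mid=0 arr[0]=3
Total: 3 comparisons


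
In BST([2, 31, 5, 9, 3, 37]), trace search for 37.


BST root = 2
Search for 37: compare at each node
Path: [2, 31, 37]


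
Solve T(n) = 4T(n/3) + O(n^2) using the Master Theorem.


a=4, b=3, c=2. log_3(4)=1.262 < c=2. Case 3: O(n^c) = O(n^2)
Complexity: O(n^2)


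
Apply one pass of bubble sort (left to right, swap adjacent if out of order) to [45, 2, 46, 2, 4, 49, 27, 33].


After one pass: [2, 45, 2, 4, 46, 27, 33, 49]


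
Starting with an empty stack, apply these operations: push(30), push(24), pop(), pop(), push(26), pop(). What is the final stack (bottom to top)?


push(30) -> [30]
push(24) -> [30, 24]
pop() returns 24 -> [30]
pop() returns 30 -> []
push(26) -> [26]
pop() returns 26 -> []
Final stack (bottom to top): []


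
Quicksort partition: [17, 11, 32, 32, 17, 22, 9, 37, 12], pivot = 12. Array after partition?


Elements <= 12 go left of pivot.
Result: [11, 9, 12, 32, 17, 22, 17, 37, 32], pivot at index 2


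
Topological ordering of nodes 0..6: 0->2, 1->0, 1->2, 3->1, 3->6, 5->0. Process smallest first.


Kahn's algorithm, process smallest node first
Order: [3, 1, 4, 5, 0, 2, 6]


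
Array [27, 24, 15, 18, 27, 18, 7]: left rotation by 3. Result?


Left rotate by 3: [18, 27, 18, 7, 27, 24, 15]


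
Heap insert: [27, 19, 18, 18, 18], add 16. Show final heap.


Append 16: [27, 19, 18, 18, 18, 16]
Bubble up: no swaps needed
Result: [27, 19, 18, 18, 18, 16]


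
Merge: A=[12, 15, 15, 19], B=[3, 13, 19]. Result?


Compare heads, take smaller each step.
Merged: [3, 12, 13, 15, 15, 19, 19]


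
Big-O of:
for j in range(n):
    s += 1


Per nesting level: O(n) = O(n)
Complexity: O(n)


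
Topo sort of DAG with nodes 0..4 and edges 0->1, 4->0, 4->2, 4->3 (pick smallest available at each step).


Kahn's algorithm, process smallest node first
Order: [4, 0, 1, 2, 3]


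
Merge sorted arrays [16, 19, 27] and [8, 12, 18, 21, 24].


Compare heads, take smaller each step.
Merged: [8, 12, 16, 18, 19, 21, 24, 27]


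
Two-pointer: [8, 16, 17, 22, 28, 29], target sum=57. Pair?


Two pointers: lo=0, hi=5
Found pair: (28, 29) summing to 57


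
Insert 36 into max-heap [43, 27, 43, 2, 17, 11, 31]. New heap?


Append 36: [43, 27, 43, 2, 17, 11, 31, 36]
Bubble up: swap idx 7(36) with idx 3(2); swap idx 3(36) with idx 1(27)
Result: [43, 36, 43, 27, 17, 11, 31, 2]


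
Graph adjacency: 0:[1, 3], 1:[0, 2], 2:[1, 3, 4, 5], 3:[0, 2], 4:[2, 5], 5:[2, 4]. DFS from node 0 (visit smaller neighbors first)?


DFS stack-based: start with [0]
Visit order: [0, 1, 2, 3, 4, 5]


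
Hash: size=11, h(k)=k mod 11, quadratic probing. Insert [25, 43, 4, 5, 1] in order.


Insertions: 25->slot 3; 43->slot 10; 4->slot 4; 5->slot 5; 1->slot 1
Table: [None, 1, None, 25, 4, 5, None, None, None, None, 43]


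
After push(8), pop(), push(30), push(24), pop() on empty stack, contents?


push(8) -> [8]
pop() returns 8 -> []
push(30) -> [30]
push(24) -> [30, 24]
pop() returns 24 -> [30]
Final stack (bottom to top): [30]


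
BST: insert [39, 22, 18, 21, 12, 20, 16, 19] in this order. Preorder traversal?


Root = 39; build tree by BST insertion.
Preorder traversal: [39, 22, 18, 12, 16, 21, 20, 19]


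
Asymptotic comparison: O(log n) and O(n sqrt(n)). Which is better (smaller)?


logarithmic grows slower than n^1.5
O(log n) is asymptotically smaller; O(n sqrt(n)) grows faster


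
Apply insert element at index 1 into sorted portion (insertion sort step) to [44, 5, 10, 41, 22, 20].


After one pass: [5, 44, 10, 41, 22, 20]


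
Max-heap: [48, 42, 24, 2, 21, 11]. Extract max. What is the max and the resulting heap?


Max = 48
Replace root with last, heapify down
Resulting heap: [42, 21, 24, 2, 11]


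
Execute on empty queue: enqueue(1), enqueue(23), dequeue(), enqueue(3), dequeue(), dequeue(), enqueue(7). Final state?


enqueue(1) -> [1]
enqueue(23) -> [1, 23]
dequeue() returns 1 -> [23]
enqueue(3) -> [23, 3]
dequeue() returns 23 -> [3]
dequeue() returns 3 -> []
enqueue(7) -> [7]
Final queue (front to back): [7]


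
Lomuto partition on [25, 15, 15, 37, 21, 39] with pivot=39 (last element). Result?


Elements <= 39 go left of pivot.
Result: [25, 15, 15, 37, 21, 39], pivot at index 5
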